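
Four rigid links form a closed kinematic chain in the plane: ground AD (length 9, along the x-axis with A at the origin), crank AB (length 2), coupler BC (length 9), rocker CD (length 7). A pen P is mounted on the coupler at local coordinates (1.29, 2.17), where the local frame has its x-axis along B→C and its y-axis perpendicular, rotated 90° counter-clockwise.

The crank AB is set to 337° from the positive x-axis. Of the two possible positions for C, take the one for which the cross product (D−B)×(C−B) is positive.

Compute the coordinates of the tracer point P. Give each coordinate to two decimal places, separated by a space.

A=(0,0), D=(9.00,0)
B = A + 2.00·(cos337°, sin337°) = (1.8410, -0.7815)
|BD| = 7.2015
circle(B,9.00) ∩ circle(D,7.00): a=5.8225, h=6.8628
  candidates: C₊=(6.8844,6.6727) cross=49.423; C₋=(8.3738,-6.9719) cross=-49.423
  mode + wants cross > 0 → take C=(6.8844,6.6727) (cross=49.423)
ex = (C−B)/|BC| = (0.5604,0.8282); ey = (-0.8282,0.5604)
P = B + 1.29·ex + 2.17·ey = (0.7666,1.5030)

0.77 1.50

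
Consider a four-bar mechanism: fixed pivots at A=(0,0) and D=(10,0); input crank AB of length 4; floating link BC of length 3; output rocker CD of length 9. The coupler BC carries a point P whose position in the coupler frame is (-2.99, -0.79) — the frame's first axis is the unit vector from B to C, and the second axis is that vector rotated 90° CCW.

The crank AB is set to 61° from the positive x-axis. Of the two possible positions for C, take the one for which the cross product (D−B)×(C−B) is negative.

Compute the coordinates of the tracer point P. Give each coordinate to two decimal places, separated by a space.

A=(0,0), D=(10.00,0)
B = A + 4.00·(cos61°, sin61°) = (1.9392, 3.4985)
|BD| = 8.7872
circle(B,3.00) ∩ circle(D,9.00): a=0.2968, h=2.9853
  candidates: C₊=(3.4000,6.1188) cross=26.232; C₋=(1.0229,0.6418) cross=-26.232
  mode - wants cross < 0 → take C=(1.0229,0.6418) (cross=-26.232)
ex = (C−B)/|BC| = (-0.3054,-0.9522); ey = (0.9522,-0.3054)
P = B + -2.99·ex + -0.79·ey = (2.1003,6.5869)

2.10 6.59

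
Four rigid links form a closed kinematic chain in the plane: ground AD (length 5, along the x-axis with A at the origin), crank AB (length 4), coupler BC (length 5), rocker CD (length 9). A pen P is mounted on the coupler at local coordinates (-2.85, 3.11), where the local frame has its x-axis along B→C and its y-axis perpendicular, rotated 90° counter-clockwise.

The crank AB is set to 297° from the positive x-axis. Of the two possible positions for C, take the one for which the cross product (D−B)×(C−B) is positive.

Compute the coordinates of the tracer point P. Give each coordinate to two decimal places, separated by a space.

4.78 -6.56

A=(0,0), D=(5.00,0)
B = A + 4.00·(cos297°, sin297°) = (1.8160, -3.5640)
|BD| = 4.7792
circle(B,5.00) ∩ circle(D,9.00): a=-3.4692, h=3.6007
  candidates: C₊=(-3.1805,-3.7523) cross=17.208; C₋=(2.1898,-8.5500) cross=-17.208
  mode + wants cross > 0 → take C=(-3.1805,-3.7523) (cross=17.208)
ex = (C−B)/|BC| = (-0.9993,-0.0376); ey = (0.0376,-0.9993)
P = B + -2.85·ex + 3.11·ey = (4.7810,-6.5645)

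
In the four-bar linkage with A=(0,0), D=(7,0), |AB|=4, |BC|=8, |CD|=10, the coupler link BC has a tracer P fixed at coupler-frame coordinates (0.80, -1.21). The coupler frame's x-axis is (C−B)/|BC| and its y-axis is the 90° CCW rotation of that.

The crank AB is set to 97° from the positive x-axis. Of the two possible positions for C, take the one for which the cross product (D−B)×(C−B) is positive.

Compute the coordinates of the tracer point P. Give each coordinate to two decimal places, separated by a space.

A=(0,0), D=(7.00,0)
B = A + 4.00·(cos97°, sin97°) = (-0.4875, 3.9702)
|BD| = 8.4749
circle(B,8.00) ∩ circle(D,10.00): a=2.1136, h=7.7158
  candidates: C₊=(4.9944,9.7968) cross=65.391; C₋=(-2.2347,-3.8367) cross=-65.391
  mode + wants cross > 0 → take C=(4.9944,9.7968) (cross=65.391)
ex = (C−B)/|BC| = (0.6852,0.7283); ey = (-0.7283,0.6852)
P = B + 0.80·ex + -1.21·ey = (0.9420,3.7237)

0.94 3.72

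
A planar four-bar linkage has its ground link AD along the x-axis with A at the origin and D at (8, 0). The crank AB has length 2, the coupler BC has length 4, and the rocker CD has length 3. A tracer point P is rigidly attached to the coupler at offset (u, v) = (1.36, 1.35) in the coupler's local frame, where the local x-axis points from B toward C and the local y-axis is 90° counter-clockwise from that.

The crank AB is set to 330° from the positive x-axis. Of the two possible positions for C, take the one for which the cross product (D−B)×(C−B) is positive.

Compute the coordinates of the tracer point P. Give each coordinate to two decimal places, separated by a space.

A=(0,0), D=(8.00,0)
B = A + 2.00·(cos330°, sin330°) = (1.7321, -1.0000)
|BD| = 6.3472
circle(B,4.00) ∩ circle(D,3.00): a=3.7250, h=1.4574
  candidates: C₊=(5.1809,1.0261) cross=9.251; C₋=(5.6402,-1.8524) cross=-9.251
  mode + wants cross > 0 → take C=(5.1809,1.0261) (cross=9.251)
ex = (C−B)/|BC| = (0.8622,0.5065); ey = (-0.5065,0.8622)
P = B + 1.36·ex + 1.35·ey = (2.2209,0.8529)

2.22 0.85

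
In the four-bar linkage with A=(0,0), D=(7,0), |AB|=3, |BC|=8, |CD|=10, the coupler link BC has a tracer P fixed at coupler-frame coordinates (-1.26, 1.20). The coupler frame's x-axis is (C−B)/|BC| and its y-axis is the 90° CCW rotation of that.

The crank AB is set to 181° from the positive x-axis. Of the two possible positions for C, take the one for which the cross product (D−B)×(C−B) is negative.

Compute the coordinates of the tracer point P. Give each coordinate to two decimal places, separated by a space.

-2.41 1.59

A=(0,0), D=(7.00,0)
B = A + 3.00·(cos181°, sin181°) = (-2.9995, -0.0524)
|BD| = 9.9997
circle(B,8.00) ∩ circle(D,10.00): a=3.1998, h=7.3322
  candidates: C₊=(0.1618,7.2965) cross=73.320; C₋=(0.2386,-7.3677) cross=-73.320
  mode - wants cross < 0 → take C=(0.2386,-7.3677) (cross=-73.320)
ex = (C−B)/|BC| = (0.4048,-0.9144); ey = (0.9144,0.4048)
P = B + -1.26·ex + 1.20·ey = (-2.4122,1.5855)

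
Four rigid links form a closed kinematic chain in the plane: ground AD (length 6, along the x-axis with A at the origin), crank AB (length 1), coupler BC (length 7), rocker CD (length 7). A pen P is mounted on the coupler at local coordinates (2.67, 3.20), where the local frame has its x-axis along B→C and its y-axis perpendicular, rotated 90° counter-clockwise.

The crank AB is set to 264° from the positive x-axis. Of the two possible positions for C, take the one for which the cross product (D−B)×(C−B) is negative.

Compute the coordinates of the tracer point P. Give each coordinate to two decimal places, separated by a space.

A=(0,0), D=(6.00,0)
B = A + 1.00·(cos264°, sin264°) = (-0.1045, -0.9945)
|BD| = 6.1850
circle(B,7.00) ∩ circle(D,7.00): a=3.0925, h=6.2798
  candidates: C₊=(1.9380,5.7009) cross=38.841; C₋=(3.9575,-6.6954) cross=-38.841
  mode - wants cross < 0 → take C=(3.9575,-6.6954) (cross=-38.841)
ex = (C−B)/|BC| = (0.5803,-0.8144); ey = (0.8144,0.5803)
P = B + 2.67·ex + 3.20·ey = (4.0510,-1.3121)

4.05 -1.31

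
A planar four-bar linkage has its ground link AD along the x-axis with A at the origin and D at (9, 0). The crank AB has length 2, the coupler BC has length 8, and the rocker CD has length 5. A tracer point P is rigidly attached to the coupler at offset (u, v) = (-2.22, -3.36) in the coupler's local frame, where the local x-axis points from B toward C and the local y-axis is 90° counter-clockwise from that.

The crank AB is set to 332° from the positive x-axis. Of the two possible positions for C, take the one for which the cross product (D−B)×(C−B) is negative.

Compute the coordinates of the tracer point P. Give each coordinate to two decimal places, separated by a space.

-1.85 -2.71

A=(0,0), D=(9.00,0)
B = A + 2.00·(cos332°, sin332°) = (1.7659, -0.9389)
|BD| = 7.2948
circle(B,8.00) ∩ circle(D,5.00): a=6.3205, h=4.9042
  candidates: C₊=(7.4026,4.7380) cross=35.775; C₋=(8.6651,-4.9888) cross=-35.775
  mode - wants cross < 0 → take C=(8.6651,-4.9888) (cross=-35.775)
ex = (C−B)/|BC| = (0.8624,-0.5062); ey = (0.5062,0.8624)
P = B + -2.22·ex + -3.36·ey = (-1.8496,-2.7128)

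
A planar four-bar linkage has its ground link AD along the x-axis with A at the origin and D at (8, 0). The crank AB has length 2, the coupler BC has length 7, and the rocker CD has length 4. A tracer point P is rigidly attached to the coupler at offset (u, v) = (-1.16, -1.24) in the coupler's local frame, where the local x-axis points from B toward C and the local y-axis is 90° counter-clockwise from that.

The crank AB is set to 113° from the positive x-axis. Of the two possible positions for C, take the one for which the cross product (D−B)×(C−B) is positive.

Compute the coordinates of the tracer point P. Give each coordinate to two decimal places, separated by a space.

-1.62 0.36

A=(0,0), D=(8.00,0)
B = A + 2.00·(cos113°, sin113°) = (-0.7815, 1.8410)
|BD| = 8.9724
circle(B,7.00) ∩ circle(D,4.00): a=6.3252, h=2.9987
  candidates: C₊=(6.0244,3.4781) cross=26.906; C₋=(4.7938,-2.3917) cross=-26.906
  mode + wants cross > 0 → take C=(6.0244,3.4781) (cross=26.906)
ex = (C−B)/|BC| = (0.9723,0.2339); ey = (-0.2339,0.9723)
P = B + -1.16·ex + -1.24·ey = (-1.6193,0.3641)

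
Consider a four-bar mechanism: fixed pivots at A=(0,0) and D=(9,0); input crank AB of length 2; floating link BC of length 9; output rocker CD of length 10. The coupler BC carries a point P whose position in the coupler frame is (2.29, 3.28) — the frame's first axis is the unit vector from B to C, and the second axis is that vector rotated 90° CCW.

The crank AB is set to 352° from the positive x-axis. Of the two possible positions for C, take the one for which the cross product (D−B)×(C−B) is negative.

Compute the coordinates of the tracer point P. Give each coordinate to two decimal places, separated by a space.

A=(0,0), D=(9.00,0)
B = A + 2.00·(cos352°, sin352°) = (1.9805, -0.2783)
|BD| = 7.0250
circle(B,9.00) ∩ circle(D,10.00): a=2.1602, h=8.7369
  candidates: C₊=(3.7928,8.5373) cross=61.377; C₋=(4.4852,-8.9228) cross=-61.377
  mode - wants cross < 0 → take C=(4.4852,-8.9228) (cross=-61.377)
ex = (C−B)/|BC| = (0.2783,-0.9605); ey = (0.9605,0.2783)
P = B + 2.29·ex + 3.28·ey = (5.7683,-1.5651)

5.77 -1.57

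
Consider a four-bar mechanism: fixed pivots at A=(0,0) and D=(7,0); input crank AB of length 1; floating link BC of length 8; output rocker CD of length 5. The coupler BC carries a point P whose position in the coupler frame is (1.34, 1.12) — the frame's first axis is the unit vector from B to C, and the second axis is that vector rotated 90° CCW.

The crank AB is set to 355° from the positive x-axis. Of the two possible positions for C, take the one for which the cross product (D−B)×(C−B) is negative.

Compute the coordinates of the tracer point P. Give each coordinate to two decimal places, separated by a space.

2.74 -0.02

A=(0,0), D=(7.00,0)
B = A + 1.00·(cos355°, sin355°) = (0.9962, -0.0872)
|BD| = 6.0044
circle(B,8.00) ∩ circle(D,5.00): a=6.2498, h=4.9940
  candidates: C₊=(7.1729,4.9970) cross=29.986; C₋=(7.3178,-4.9899) cross=-29.986
  mode - wants cross < 0 → take C=(7.3178,-4.9899) (cross=-29.986)
ex = (C−B)/|BC| = (0.7902,-0.6128); ey = (0.6128,0.7902)
P = B + 1.34·ex + 1.12·ey = (2.7415,-0.0233)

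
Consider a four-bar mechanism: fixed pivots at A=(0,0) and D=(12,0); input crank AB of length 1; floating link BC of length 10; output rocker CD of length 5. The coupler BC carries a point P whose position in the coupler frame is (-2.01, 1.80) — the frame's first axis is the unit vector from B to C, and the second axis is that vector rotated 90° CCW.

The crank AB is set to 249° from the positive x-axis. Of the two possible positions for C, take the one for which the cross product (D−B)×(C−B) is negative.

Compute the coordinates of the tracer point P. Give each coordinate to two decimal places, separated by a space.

A=(0,0), D=(12.00,0)
B = A + 1.00·(cos249°, sin249°) = (-0.3584, -0.9336)
|BD| = 12.3936
circle(B,10.00) ∩ circle(D,5.00): a=9.2226, h=3.8658
  candidates: C₊=(8.5468,3.6160) cross=47.911; C₋=(9.1292,-4.0937) cross=-47.911
  mode - wants cross < 0 → take C=(9.1292,-4.0937) (cross=-47.911)
ex = (C−B)/|BC| = (0.9488,-0.3160); ey = (0.3160,0.9488)
P = B + -2.01·ex + 1.80·ey = (-1.6965,1.4094)

-1.70 1.41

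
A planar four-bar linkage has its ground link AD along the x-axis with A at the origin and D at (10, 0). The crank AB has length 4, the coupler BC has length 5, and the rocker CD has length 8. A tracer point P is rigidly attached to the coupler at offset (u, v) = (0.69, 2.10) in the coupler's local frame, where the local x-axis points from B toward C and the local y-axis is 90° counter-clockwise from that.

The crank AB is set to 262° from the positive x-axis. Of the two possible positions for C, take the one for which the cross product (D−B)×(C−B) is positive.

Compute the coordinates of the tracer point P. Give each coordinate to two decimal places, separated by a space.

A=(0,0), D=(10.00,0)
B = A + 4.00·(cos262°, sin262°) = (-0.5567, -3.9611)
|BD| = 11.2754
circle(B,5.00) ∩ circle(D,8.00): a=3.9082, h=3.1186
  candidates: C₊=(2.0069,0.3317) cross=35.163; C₋=(4.1980,-5.5079) cross=-35.163
  mode + wants cross > 0 → take C=(2.0069,0.3317) (cross=35.163)
ex = (C−B)/|BC| = (0.5127,0.8586); ey = (-0.8586,0.5127)
P = B + 0.69·ex + 2.10·ey = (-2.0059,-2.2920)

-2.01 -2.29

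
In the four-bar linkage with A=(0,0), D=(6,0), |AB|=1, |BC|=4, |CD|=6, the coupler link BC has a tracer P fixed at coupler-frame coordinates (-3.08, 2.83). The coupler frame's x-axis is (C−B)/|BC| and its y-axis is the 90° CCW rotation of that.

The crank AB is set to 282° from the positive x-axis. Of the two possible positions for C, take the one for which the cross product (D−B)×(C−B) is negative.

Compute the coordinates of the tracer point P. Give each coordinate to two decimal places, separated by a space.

A=(0,0), D=(6.00,0)
B = A + 1.00·(cos282°, sin282°) = (0.2079, -0.9781)
|BD| = 5.8741
circle(B,4.00) ∩ circle(D,6.00): a=1.2347, h=3.8047
  candidates: C₊=(0.7918,2.9790) cross=22.349; C₋=(2.0589,-4.5241) cross=-22.349
  mode - wants cross < 0 → take C=(2.0589,-4.5241) (cross=-22.349)
ex = (C−B)/|BC| = (0.4627,-0.8865); ey = (0.8865,0.4627)
P = B + -3.08·ex + 2.83·ey = (1.2914,3.0618)

1.29 3.06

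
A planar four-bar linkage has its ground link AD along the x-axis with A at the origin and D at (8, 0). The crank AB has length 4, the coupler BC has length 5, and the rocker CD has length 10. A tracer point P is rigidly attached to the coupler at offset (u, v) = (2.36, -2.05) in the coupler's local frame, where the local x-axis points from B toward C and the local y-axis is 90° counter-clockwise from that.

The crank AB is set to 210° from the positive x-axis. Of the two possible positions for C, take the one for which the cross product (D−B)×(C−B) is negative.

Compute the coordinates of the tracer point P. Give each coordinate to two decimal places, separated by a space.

A=(0,0), D=(8.00,0)
B = A + 4.00·(cos210°, sin210°) = (-3.4641, -2.0000)
|BD| = 11.6373
circle(B,5.00) ∩ circle(D,10.00): a=2.5962, h=4.2731
  candidates: C₊=(-1.6409,2.6557) cross=49.728; C₋=(-0.1721,-5.7634) cross=-49.728
  mode - wants cross < 0 → take C=(-0.1721,-5.7634) (cross=-49.728)
ex = (C−B)/|BC| = (0.6584,-0.7527); ey = (0.7527,0.6584)
P = B + 2.36·ex + -2.05·ey = (-3.4533,-5.1260)

-3.45 -5.13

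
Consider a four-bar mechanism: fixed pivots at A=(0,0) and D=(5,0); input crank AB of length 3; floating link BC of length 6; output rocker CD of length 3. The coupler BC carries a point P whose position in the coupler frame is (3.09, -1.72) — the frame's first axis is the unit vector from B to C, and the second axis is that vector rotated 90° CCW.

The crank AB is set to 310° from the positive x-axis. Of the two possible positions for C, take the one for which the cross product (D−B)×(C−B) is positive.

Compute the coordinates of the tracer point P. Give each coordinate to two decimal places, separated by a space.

A=(0,0), D=(5.00,0)
B = A + 3.00·(cos310°, sin310°) = (1.9284, -2.2981)
|BD| = 3.8362
circle(B,6.00) ∩ circle(D,3.00): a=5.4372, h=2.5371
  candidates: C₊=(4.7621,2.9905) cross=9.733; C₋=(7.8018,-1.0723) cross=-9.733
  mode + wants cross > 0 → take C=(4.7621,2.9905) (cross=9.733)
ex = (C−B)/|BC| = (0.4723,0.8814); ey = (-0.8814,0.4723)
P = B + 3.09·ex + -1.72·ey = (4.9038,-0.3868)

4.90 -0.39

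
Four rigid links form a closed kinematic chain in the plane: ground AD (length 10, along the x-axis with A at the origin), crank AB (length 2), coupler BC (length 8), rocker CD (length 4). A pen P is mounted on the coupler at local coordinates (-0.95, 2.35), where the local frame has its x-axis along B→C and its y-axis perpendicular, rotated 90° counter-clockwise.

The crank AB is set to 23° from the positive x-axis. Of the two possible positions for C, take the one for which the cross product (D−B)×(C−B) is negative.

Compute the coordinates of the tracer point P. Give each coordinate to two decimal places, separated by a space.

A=(0,0), D=(10.00,0)
B = A + 2.00·(cos23°, sin23°) = (1.8410, 0.7815)
|BD| = 8.1963
circle(B,8.00) ∩ circle(D,4.00): a=7.0263, h=3.8251
  candidates: C₊=(9.2000,3.9192) cross=31.351; C₋=(8.4706,-3.6961) cross=-31.351
  mode - wants cross < 0 → take C=(8.4706,-3.6961) (cross=-31.351)
ex = (C−B)/|BC| = (0.8287,-0.5597); ey = (0.5597,0.8287)
P = B + -0.95·ex + 2.35·ey = (2.3690,3.2606)

2.37 3.26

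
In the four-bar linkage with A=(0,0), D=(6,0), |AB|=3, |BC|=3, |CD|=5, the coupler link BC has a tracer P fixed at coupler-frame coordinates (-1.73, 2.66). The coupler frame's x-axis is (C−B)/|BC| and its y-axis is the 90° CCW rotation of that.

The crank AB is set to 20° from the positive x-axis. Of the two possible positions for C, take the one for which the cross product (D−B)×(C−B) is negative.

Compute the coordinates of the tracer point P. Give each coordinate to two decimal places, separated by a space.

5.99 1.09

A=(0,0), D=(6.00,0)
B = A + 3.00·(cos20°, sin20°) = (2.8191, 1.0261)
|BD| = 3.3423
circle(B,3.00) ∩ circle(D,5.00): a=-0.7224, h=2.9117
  candidates: C₊=(3.0254,4.0190) cross=9.732; C₋=(1.2377,-1.5233) cross=-9.732
  mode - wants cross < 0 → take C=(1.2377,-1.5233) (cross=-9.732)
ex = (C−B)/|BC| = (-0.5271,-0.8498); ey = (0.8498,-0.5271)
P = B + -1.73·ex + 2.66·ey = (5.9914,1.0940)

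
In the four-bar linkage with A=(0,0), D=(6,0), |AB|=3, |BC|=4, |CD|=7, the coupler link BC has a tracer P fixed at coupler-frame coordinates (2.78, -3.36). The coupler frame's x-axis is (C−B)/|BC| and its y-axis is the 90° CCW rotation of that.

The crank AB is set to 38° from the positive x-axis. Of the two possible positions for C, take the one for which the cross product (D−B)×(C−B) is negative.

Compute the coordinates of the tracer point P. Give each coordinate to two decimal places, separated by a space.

-1.80 3.15

A=(0,0), D=(6.00,0)
B = A + 3.00·(cos38°, sin38°) = (2.3640, 1.8470)
|BD| = 4.0782
circle(B,4.00) ∩ circle(D,7.00): a=-2.0068, h=3.4602
  candidates: C₊=(2.1419,5.8408) cross=14.111; C₋=(-0.9923,-0.3291) cross=-14.111
  mode - wants cross < 0 → take C=(-0.9923,-0.3291) (cross=-14.111)
ex = (C−B)/|BC| = (-0.8391,-0.5440); ey = (0.5440,-0.8391)
P = B + 2.78·ex + -3.36·ey = (-1.7965,3.1539)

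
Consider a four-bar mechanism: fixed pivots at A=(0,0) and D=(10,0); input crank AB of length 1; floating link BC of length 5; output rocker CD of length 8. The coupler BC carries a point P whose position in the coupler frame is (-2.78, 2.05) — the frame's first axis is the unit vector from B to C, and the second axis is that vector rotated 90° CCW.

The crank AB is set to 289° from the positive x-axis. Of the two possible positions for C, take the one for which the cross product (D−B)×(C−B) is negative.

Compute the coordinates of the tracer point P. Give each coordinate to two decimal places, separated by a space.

0.09 2.50

A=(0,0), D=(10.00,0)
B = A + 1.00·(cos289°, sin289°) = (0.3256, -0.9455)
|BD| = 9.7205
circle(B,5.00) ∩ circle(D,8.00): a=2.8542, h=4.1053
  candidates: C₊=(2.7669,3.4180) cross=39.906; C₋=(3.5656,-4.7537) cross=-39.906
  mode - wants cross < 0 → take C=(3.5656,-4.7537) (cross=-39.906)
ex = (C−B)/|BC| = (0.6480,-0.7616); ey = (0.7616,0.6480)
P = B + -2.78·ex + 2.05·ey = (0.0855,2.5002)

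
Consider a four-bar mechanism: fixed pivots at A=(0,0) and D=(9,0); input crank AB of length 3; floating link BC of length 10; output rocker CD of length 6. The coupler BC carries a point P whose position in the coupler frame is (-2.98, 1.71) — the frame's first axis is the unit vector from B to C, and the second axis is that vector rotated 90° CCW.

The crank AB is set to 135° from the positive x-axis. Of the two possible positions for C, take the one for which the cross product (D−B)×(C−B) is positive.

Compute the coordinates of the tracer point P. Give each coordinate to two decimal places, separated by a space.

-5.52 2.64

A=(0,0), D=(9.00,0)
B = A + 3.00·(cos135°, sin135°) = (-2.1213, 2.1213)
|BD| = 11.3218
circle(B,10.00) ∩ circle(D,6.00): a=8.4873, h=5.2882
  candidates: C₊=(7.2065,5.7257) cross=59.873; C₋=(5.2248,-4.6635) cross=-59.873
  mode + wants cross > 0 → take C=(7.2065,5.7257) (cross=59.873)
ex = (C−B)/|BC| = (0.9328,0.3604); ey = (-0.3604,0.9328)
P = B + -2.98·ex + 1.71·ey = (-5.5174,2.6423)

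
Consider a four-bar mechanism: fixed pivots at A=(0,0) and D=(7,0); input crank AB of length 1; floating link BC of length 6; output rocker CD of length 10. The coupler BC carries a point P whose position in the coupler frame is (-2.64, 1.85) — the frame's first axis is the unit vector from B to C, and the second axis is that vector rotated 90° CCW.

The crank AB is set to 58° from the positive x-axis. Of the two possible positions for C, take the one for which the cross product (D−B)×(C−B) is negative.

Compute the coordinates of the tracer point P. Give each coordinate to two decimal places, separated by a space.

3.27 2.54

A=(0,0), D=(7.00,0)
B = A + 1.00·(cos58°, sin58°) = (0.5299, 0.8480)
|BD| = 6.5254
circle(B,6.00) ∩ circle(D,10.00): a=-1.6412, h=5.7712
  candidates: C₊=(-0.3473,6.7836) cross=37.659; C₋=(-1.8474,-4.6609) cross=-37.659
  mode - wants cross < 0 → take C=(-1.8474,-4.6609) (cross=-37.659)
ex = (C−B)/|BC| = (-0.3962,-0.9182); ey = (0.9182,-0.3962)
P = B + -2.64·ex + 1.85·ey = (3.2745,2.5390)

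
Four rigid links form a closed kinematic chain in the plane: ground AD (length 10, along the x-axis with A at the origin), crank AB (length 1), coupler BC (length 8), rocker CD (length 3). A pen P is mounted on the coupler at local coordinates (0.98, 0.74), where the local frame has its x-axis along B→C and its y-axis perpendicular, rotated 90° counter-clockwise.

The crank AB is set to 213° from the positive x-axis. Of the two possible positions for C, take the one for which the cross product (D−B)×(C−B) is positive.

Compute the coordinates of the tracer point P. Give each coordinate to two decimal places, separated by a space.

0.02 0.33

A=(0,0), D=(10.00,0)
B = A + 1.00·(cos213°, sin213°) = (-0.8387, -0.5446)
|BD| = 10.8523
circle(B,8.00) ∩ circle(D,3.00): a=7.9602, h=0.7971
  candidates: C₊=(7.0715,0.6510) cross=8.651; C₋=(7.1515,-0.9413) cross=-8.651
  mode + wants cross > 0 → take C=(7.0715,0.6510) (cross=8.651)
ex = (C−B)/|BC| = (0.9888,0.1495); ey = (-0.1495,0.9888)
P = B + 0.98·ex + 0.74·ey = (0.0197,0.3335)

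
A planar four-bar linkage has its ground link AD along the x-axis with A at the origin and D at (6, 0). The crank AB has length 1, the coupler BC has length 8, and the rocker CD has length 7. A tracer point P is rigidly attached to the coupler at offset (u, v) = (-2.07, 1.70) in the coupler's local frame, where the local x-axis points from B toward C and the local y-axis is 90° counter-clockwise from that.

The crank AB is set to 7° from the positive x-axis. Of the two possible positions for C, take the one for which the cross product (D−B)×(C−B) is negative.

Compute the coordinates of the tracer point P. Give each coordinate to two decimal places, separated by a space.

A=(0,0), D=(6.00,0)
B = A + 1.00·(cos7°, sin7°) = (0.9925, 0.1219)
|BD| = 5.0089
circle(B,8.00) ∩ circle(D,7.00): a=4.0018, h=6.9272
  candidates: C₊=(5.1617,6.9496) cross=34.698; C₋=(4.8246,-6.9006) cross=-34.698
  mode - wants cross < 0 → take C=(4.8246,-6.9006) (cross=-34.698)
ex = (C−B)/|BC| = (0.4790,-0.8778); ey = (0.8778,0.4790)
P = B + -2.07·ex + 1.70·ey = (1.4933,2.7533)

1.49 2.75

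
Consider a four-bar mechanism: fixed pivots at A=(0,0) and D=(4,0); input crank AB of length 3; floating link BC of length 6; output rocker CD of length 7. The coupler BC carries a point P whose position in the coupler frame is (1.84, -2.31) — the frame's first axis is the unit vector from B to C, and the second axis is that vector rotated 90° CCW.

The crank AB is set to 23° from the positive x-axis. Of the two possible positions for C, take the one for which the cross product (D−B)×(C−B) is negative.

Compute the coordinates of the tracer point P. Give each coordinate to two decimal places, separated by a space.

A=(0,0), D=(4.00,0)
B = A + 3.00·(cos23°, sin23°) = (2.7615, 1.1722)
|BD| = 1.7053
circle(B,6.00) ∩ circle(D,7.00): a=-2.9591, h=5.2195
  candidates: C₊=(4.2003,6.9971) cross=8.901; C₋=(-2.9756,-0.5845) cross=-8.901
  mode - wants cross < 0 → take C=(-2.9756,-0.5845) (cross=-8.901)
ex = (C−B)/|BC| = (-0.9562,-0.2928); ey = (0.2928,-0.9562)
P = B + 1.84·ex + -2.31·ey = (0.3258,2.8422)

0.33 2.84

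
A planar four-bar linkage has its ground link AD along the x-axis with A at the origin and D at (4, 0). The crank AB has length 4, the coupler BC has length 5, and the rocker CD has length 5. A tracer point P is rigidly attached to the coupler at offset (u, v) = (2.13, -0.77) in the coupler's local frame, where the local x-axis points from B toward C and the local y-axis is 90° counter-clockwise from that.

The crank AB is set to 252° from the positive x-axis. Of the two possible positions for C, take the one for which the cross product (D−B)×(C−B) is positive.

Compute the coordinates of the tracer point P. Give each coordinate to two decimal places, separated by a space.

A=(0,0), D=(4.00,0)
B = A + 4.00·(cos252°, sin252°) = (-1.2361, -3.8042)
|BD| = 6.4721
circle(B,5.00) ∩ circle(D,5.00): a=3.2361, h=3.8115
  candidates: C₊=(-0.8584,1.1815) cross=24.669; C₋=(3.6223,-4.9857) cross=-24.669
  mode + wants cross > 0 → take C=(-0.8584,1.1815) (cross=24.669)
ex = (C−B)/|BC| = (0.0755,0.9971); ey = (-0.9971,0.0755)
P = B + 2.13·ex + -0.77·ey = (-0.3074,-1.7385)

-0.31 -1.74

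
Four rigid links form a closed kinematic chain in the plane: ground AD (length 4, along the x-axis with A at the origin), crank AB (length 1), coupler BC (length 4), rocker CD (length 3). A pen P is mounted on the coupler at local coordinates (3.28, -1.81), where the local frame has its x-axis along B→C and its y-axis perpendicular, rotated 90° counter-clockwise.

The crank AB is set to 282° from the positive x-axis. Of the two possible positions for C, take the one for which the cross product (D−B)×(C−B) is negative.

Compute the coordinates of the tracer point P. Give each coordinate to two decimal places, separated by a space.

A=(0,0), D=(4.00,0)
B = A + 1.00·(cos282°, sin282°) = (0.2079, -0.9781)
|BD| = 3.9162
circle(B,4.00) ∩ circle(D,3.00): a=2.8518, h=2.8048
  candidates: C₊=(2.2688,2.4501) cross=10.984; C₋=(3.6699,-2.9818) cross=-10.984
  mode - wants cross < 0 → take C=(3.6699,-2.9818) (cross=-10.984)
ex = (C−B)/|BC| = (0.8655,-0.5009); ey = (0.5009,0.8655)
P = B + 3.28·ex + -1.81·ey = (2.1401,-4.1877)

2.14 -4.19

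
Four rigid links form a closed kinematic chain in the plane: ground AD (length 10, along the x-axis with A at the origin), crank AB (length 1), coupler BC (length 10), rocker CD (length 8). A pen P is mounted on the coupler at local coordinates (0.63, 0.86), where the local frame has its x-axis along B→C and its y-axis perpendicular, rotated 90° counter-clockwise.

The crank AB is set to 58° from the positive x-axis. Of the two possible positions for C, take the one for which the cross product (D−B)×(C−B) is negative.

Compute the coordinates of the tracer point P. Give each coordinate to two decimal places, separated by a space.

1.60 0.85

A=(0,0), D=(10.00,0)
B = A + 1.00·(cos58°, sin58°) = (0.5299, 0.8480)
|BD| = 9.5080
circle(B,10.00) ∩ circle(D,8.00): a=6.6471, h=7.4710
  candidates: C₊=(7.8169,7.6964) cross=71.034; C₋=(6.4842,-7.1860) cross=-71.034
  mode - wants cross < 0 → take C=(6.4842,-7.1860) (cross=-71.034)
ex = (C−B)/|BC| = (0.5954,-0.8034); ey = (0.8034,0.5954)
P = B + 0.63·ex + 0.86·ey = (1.5960,0.8540)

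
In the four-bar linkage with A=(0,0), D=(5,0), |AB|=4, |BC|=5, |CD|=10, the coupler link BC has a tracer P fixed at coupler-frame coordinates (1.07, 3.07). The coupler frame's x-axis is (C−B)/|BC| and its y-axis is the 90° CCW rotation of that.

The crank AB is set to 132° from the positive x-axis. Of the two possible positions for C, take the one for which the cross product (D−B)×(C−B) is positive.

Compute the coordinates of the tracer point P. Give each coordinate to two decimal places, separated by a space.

-5.33 4.85

A=(0,0), D=(5.00,0)
B = A + 4.00·(cos132°, sin132°) = (-2.6765, 2.9726)
|BD| = 8.2320
circle(B,5.00) ∩ circle(D,10.00): a=-0.4394, h=4.9807
  candidates: C₊=(-1.2878,7.7758) cross=41.001; C₋=(-4.8848,-1.5133) cross=-41.001
  mode + wants cross > 0 → take C=(-1.2878,7.7758) (cross=41.001)
ex = (C−B)/|BC| = (0.2777,0.9607); ey = (-0.9607,0.2777)
P = B + 1.07·ex + 3.07·ey = (-5.3285,4.8532)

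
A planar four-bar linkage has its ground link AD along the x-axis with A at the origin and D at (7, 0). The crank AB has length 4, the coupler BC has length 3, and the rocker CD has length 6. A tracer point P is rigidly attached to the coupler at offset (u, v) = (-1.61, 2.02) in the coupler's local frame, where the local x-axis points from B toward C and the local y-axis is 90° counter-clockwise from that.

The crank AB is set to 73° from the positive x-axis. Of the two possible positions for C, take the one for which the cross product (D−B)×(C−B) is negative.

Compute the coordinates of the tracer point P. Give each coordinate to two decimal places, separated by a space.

3.25 5.36

A=(0,0), D=(7.00,0)
B = A + 4.00·(cos73°, sin73°) = (1.1695, 3.8252)
|BD| = 6.9733
circle(B,3.00) ∩ circle(D,6.00): a=1.5507, h=2.5681
  candidates: C₊=(3.8748,5.1218) cross=17.908; C₋=(1.0573,0.8273) cross=-17.908
  mode - wants cross < 0 → take C=(1.0573,0.8273) (cross=-17.908)
ex = (C−B)/|BC| = (-0.0374,-0.9993); ey = (0.9993,-0.0374)
P = B + -1.61·ex + 2.02·ey = (3.2483,5.3586)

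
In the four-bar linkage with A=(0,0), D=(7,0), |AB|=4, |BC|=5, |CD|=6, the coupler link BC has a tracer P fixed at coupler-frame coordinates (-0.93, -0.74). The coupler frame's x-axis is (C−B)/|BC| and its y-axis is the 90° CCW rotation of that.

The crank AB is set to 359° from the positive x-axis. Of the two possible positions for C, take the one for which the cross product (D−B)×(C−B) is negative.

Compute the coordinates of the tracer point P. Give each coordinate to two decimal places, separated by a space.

3.30 0.89

A=(0,0), D=(7.00,0)
B = A + 4.00·(cos359°, sin359°) = (3.9994, -0.0698)
|BD| = 3.0014
circle(B,5.00) ∩ circle(D,6.00): a=-0.3318, h=4.9890
  candidates: C₊=(3.5517,4.9101) cross=14.974; C₋=(3.7838,-5.0652) cross=-14.974
  mode - wants cross < 0 → take C=(3.7838,-5.0652) (cross=-14.974)
ex = (C−B)/|BC| = (-0.0431,-0.9991); ey = (0.9991,-0.0431)
P = B + -0.93·ex + -0.74·ey = (3.3002,0.8912)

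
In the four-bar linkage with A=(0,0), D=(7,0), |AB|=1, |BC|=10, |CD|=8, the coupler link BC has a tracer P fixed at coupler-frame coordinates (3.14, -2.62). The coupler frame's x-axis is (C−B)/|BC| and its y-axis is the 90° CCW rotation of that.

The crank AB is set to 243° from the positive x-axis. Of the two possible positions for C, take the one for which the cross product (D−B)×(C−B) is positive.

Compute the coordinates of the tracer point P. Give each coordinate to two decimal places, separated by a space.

3.41 0.44

A=(0,0), D=(7.00,0)
B = A + 1.00·(cos243°, sin243°) = (-0.4540, -0.8910)
|BD| = 7.5071
circle(B,10.00) ∩ circle(D,8.00): a=6.1513, h=7.8843
  candidates: C₊=(4.7180,7.6676) cross=59.188; C₋=(6.5896,-7.9895) cross=-59.188
  mode + wants cross > 0 → take C=(4.7180,7.6676) (cross=59.188)
ex = (C−B)/|BC| = (0.5172,0.8559); ey = (-0.8559,0.5172)
P = B + 3.14·ex + -2.62·ey = (3.4124,0.4413)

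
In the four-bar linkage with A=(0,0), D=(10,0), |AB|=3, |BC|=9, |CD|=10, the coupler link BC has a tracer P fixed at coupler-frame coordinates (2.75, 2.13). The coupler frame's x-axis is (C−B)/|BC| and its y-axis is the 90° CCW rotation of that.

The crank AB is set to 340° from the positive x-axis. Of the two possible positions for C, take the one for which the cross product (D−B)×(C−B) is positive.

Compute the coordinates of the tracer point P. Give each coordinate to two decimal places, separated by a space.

1.03 1.96

A=(0,0), D=(10.00,0)
B = A + 3.00·(cos340°, sin340°) = (2.8191, -1.0261)
|BD| = 7.2539
circle(B,9.00) ∩ circle(D,10.00): a=2.3173, h=8.6966
  candidates: C₊=(3.8829,7.9108) cross=63.084; C₋=(6.3432,-9.3074) cross=-63.084
  mode + wants cross > 0 → take C=(3.8829,7.9108) (cross=63.084)
ex = (C−B)/|BC| = (0.1182,0.9930); ey = (-0.9930,0.1182)
P = B + 2.75·ex + 2.13·ey = (1.0291,1.9564)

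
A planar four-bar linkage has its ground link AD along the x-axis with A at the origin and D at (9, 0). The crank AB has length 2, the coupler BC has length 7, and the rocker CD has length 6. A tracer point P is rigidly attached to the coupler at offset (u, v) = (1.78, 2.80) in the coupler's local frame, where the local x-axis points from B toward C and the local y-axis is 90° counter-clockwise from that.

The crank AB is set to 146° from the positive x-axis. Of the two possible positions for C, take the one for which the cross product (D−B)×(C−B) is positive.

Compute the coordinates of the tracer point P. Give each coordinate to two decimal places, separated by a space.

-1.26 4.41

A=(0,0), D=(9.00,0)
B = A + 2.00·(cos146°, sin146°) = (-1.6581, 1.1184)
|BD| = 10.7166
circle(B,7.00) ∩ circle(D,6.00): a=5.9648, h=3.6634
  candidates: C₊=(4.6565,4.1393) cross=39.260; C₋=(3.8919,-3.1475) cross=-39.260
  mode + wants cross > 0 → take C=(4.6565,4.1393) (cross=39.260)
ex = (C−B)/|BC| = (0.9021,0.4316); ey = (-0.4316,0.9021)
P = B + 1.78·ex + 2.80·ey = (-1.2607,4.4124)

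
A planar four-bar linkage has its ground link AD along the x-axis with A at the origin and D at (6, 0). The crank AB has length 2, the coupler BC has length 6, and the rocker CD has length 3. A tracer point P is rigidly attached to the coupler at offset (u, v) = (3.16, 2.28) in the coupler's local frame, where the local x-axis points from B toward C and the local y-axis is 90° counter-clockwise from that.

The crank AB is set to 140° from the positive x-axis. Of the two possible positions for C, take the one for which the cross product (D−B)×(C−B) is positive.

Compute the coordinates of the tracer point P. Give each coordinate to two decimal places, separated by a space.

A=(0,0), D=(6.00,0)
B = A + 2.00·(cos140°, sin140°) = (-1.5321, 1.2856)
|BD| = 7.6410
circle(B,6.00) ∩ circle(D,3.00): a=5.5873, h=2.1868
  candidates: C₊=(4.3435,2.5012) cross=16.710; C₋=(3.6076,-1.8101) cross=-16.710
  mode + wants cross > 0 → take C=(4.3435,2.5012) (cross=16.710)
ex = (C−B)/|BC| = (0.9793,0.2026); ey = (-0.2026,0.9793)
P = B + 3.16·ex + 2.28·ey = (1.1004,4.1585)

1.10 4.16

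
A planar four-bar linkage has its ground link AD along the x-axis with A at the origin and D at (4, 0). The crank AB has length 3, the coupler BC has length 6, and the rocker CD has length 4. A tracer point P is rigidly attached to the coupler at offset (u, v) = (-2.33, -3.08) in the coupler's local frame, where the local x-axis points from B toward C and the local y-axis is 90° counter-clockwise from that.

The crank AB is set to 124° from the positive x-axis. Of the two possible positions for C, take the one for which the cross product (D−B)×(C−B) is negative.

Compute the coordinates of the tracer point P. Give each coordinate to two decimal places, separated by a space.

A=(0,0), D=(4.00,0)
B = A + 3.00·(cos124°, sin124°) = (-1.6776, 2.4871)
|BD| = 6.1984
circle(B,6.00) ∩ circle(D,4.00): a=4.7125, h=3.7138
  candidates: C₊=(4.1291,3.9979) cross=23.020; C₋=(1.1488,-2.8055) cross=-23.020
  mode - wants cross < 0 → take C=(1.1488,-2.8055) (cross=-23.020)
ex = (C−B)/|BC| = (0.4711,-0.8821); ey = (0.8821,0.4711)
P = B + -2.33·ex + -3.08·ey = (-5.4920,3.0915)

-5.49 3.09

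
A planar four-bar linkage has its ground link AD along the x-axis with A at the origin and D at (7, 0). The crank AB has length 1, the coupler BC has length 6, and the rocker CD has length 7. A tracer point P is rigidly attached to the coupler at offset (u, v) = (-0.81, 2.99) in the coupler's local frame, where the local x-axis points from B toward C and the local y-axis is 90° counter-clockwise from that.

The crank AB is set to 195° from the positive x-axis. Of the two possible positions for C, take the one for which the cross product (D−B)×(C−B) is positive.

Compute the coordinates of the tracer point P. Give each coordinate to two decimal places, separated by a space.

A=(0,0), D=(7.00,0)
B = A + 1.00·(cos195°, sin195°) = (-0.9659, -0.2588)
|BD| = 7.9701
circle(B,6.00) ∩ circle(D,7.00): a=3.1695, h=5.0945
  candidates: C₊=(2.0365,4.9359) cross=40.604; C₋=(2.3674,-5.2477) cross=-40.604
  mode + wants cross > 0 → take C=(2.0365,4.9359) (cross=40.604)
ex = (C−B)/|BC| = (0.5004,0.8658); ey = (-0.8658,0.5004)
P = B + -0.81·ex + 2.99·ey = (-3.9600,0.5361)

-3.96 0.54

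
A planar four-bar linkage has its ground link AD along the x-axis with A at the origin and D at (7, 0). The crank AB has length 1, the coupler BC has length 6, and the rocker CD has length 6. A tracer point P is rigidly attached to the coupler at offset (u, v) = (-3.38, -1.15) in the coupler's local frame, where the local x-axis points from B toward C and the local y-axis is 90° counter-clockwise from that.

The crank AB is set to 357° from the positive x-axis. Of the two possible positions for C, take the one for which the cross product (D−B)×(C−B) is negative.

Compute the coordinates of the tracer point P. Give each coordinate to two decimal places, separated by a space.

-1.71 2.28

A=(0,0), D=(7.00,0)
B = A + 1.00·(cos357°, sin357°) = (0.9986, -0.0523)
|BD| = 6.0016
circle(B,6.00) ∩ circle(D,6.00): a=3.0008, h=5.1957
  candidates: C₊=(3.9540,5.1693) cross=31.182; C₋=(4.0446,-5.2217) cross=-31.182
  mode - wants cross < 0 → take C=(4.0446,-5.2217) (cross=-31.182)
ex = (C−B)/|BC| = (0.5077,-0.8616); ey = (0.8616,0.5077)
P = B + -3.38·ex + -1.15·ey = (-1.7081,2.2759)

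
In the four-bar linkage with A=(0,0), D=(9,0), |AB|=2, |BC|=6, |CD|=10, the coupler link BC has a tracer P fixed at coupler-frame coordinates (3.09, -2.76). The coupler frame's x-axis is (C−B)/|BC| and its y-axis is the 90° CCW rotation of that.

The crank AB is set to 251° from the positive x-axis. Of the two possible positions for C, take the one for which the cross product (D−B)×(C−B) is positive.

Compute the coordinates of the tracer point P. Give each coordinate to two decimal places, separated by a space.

A=(0,0), D=(9.00,0)
B = A + 2.00·(cos251°, sin251°) = (-0.6511, -1.8910)
|BD| = 9.8347
circle(B,6.00) ∩ circle(D,10.00): a=1.6635, h=5.7648
  candidates: C₊=(-0.1271,4.0860) cross=56.695; C₋=(2.0898,-7.2284) cross=-56.695
  mode + wants cross > 0 → take C=(-0.1271,4.0860) (cross=56.695)
ex = (C−B)/|BC| = (0.0873,0.9962); ey = (-0.9962,0.0873)
P = B + 3.09·ex + -2.76·ey = (2.3682,0.9461)

2.37 0.95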